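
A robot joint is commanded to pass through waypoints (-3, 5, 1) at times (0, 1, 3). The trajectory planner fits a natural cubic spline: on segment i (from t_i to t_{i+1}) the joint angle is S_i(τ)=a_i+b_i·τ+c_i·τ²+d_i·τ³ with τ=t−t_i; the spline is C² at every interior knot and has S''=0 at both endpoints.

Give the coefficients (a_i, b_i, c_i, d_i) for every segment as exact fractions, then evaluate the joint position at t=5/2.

  seg 0: a=-3 b=29/3 c=0 d=-5/3
  seg 1: a=5 b=14/3 c=-5 d=5/6
S(5/2) = 57/16

Δ: Δ0=8, Δ1=-2
row 1: diag=6, rhs=-60; c'=1/3, d'=-10
back: M1=-10
M: M0=0, M1=-10, M2=0
seg 0: a=-3, c=M0/2=0, d=(M1−M0)/(6·1)=-5/3, b=Δ0−h0·(2M0+M1)/6=29/3
seg 1: a=5, c=M1/2=-5, d=(M2−M1)/(6·2)=5/6, b=Δ1−h1·(2M1+M2)/6=14/3
t_q=5/2 → seg 1, τ=3/2; S=5+14/3·τ+-5·τ²+5/6·τ³=57/16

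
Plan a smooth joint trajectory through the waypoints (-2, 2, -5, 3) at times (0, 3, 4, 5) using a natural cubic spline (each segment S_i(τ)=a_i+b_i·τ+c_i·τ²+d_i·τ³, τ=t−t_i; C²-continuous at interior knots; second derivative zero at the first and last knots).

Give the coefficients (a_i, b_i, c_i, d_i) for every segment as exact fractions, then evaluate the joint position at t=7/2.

Δ: Δ0=4/3, Δ1=-7, Δ2=8
row 1: diag=8, rhs=-50; c'=1/8, d'=-25/4
row 2: denom=4−1·1/8=31/8; d'=(90−1·-25/4)/(31/8)=770/31
back: M2=770/31
back: M1=-25/4−1/8·770/31=-290/31
M: M0=0, M1=-290/31, M2=770/31, M3=0
seg 0: a=-2, c=M0/2=0, d=(M1−M0)/(6·3)=-145/279, b=Δ0−h0·(2M0+M1)/6=559/93
seg 1: a=2, c=M1/2=-145/31, d=(M2−M1)/(6·1)=530/93, b=Δ1−h1·(2M1+M2)/6=-746/93
seg 2: a=-5, c=M2/2=385/31, d=(M3−M2)/(6·1)=-385/93, b=Δ2−h2·(2M2+M3)/6=-26/93
t_q=7/2 → seg 1, τ=1/2; S=2+-746/93·τ+-145/31·τ²+530/93·τ³=-153/62

  seg 0: a=-2 b=559/93 c=0 d=-145/279
  seg 1: a=2 b=-746/93 c=-145/31 d=530/93
  seg 2: a=-5 b=-26/93 c=385/31 d=-385/93
S(7/2) = -153/62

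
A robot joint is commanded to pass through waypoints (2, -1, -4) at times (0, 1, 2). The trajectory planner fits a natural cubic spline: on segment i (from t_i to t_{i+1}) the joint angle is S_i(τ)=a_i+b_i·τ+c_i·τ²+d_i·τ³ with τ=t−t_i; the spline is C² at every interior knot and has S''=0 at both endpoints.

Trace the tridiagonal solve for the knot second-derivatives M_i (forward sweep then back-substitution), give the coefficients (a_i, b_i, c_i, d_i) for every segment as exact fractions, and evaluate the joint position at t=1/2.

  seg 0: a=2 b=-3 c=0 d=0
  seg 1: a=-1 b=-3 c=0 d=0
S(1/2) = 1/2

Δ: Δ0=-3, Δ1=-3
row 1: diag=4, rhs=0; c'=1/4, d'=0
back: M1=0
M: M0=0, M1=0, M2=0
seg 0: a=2, c=M0/2=0, d=(M1−M0)/(6·1)=0, b=Δ0−h0·(2M0+M1)/6=-3
seg 1: a=-1, c=M1/2=0, d=(M2−M1)/(6·1)=0, b=Δ1−h1·(2M1+M2)/6=-3
t_q=1/2 → seg 0, τ=1/2; S=2+-3·τ+0·τ²+0·τ³=1/2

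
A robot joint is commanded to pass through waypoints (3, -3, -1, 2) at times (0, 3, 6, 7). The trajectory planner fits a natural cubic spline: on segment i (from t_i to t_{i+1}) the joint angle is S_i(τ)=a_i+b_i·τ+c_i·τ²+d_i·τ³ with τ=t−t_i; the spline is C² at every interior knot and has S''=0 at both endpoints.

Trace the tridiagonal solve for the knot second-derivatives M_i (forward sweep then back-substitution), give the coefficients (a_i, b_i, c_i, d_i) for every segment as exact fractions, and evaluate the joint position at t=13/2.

Δ: Δ0=-2, Δ1=2/3, Δ2=3
row 1: diag=12, rhs=16; c'=1/4, d'=4/3
row 2: denom=8−3·1/4=29/4; d'=(14−3·4/3)/(29/4)=40/29
back: M2=40/29
back: M1=4/3−1/4·40/29=86/87
M: M0=0, M1=86/87, M2=40/29, M3=0
seg 0: a=3, c=M0/2=0, d=(M1−M0)/(6·3)=43/783, b=Δ0−h0·(2M0+M1)/6=-217/87
seg 1: a=-3, c=M1/2=43/87, d=(M2−M1)/(6·3)=17/783, b=Δ1−h1·(2M1+M2)/6=-88/87
seg 2: a=-1, c=M2/2=20/29, d=(M3−M2)/(6·1)=-20/87, b=Δ2−h2·(2M2+M3)/6=221/87
t_q=13/2 → seg 2, τ=1/2; S=-1+221/87·τ+20/29·τ²+-20/87·τ³=12/29

  seg 0: a=3 b=-217/87 c=0 d=43/783
  seg 1: a=-3 b=-88/87 c=43/87 d=17/783
  seg 2: a=-1 b=221/87 c=20/29 d=-20/87
S(13/2) = 12/29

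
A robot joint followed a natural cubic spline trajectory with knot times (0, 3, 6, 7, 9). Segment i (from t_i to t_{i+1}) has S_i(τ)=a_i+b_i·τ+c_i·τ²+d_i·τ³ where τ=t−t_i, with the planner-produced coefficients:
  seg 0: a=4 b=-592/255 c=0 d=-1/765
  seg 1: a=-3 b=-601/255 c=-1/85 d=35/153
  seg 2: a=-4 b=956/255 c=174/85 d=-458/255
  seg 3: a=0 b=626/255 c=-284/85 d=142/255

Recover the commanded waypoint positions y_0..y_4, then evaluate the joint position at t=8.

y_0 = S_0(0) = a_0 = 4
y_1 = S_1(0) = a_1 = -3
y_2 = S_2(0) = a_2 = -4
y_3 = S_3(0) = a_3 = 0
y_4 = S_3(2) = -4
t_q=8 is in segment 3 (τ=1); S_3(τ)=-28/85

y_0=4 y_1=-3 y_2=-4 y_3=0 y_4=-4
S(8) = -28/85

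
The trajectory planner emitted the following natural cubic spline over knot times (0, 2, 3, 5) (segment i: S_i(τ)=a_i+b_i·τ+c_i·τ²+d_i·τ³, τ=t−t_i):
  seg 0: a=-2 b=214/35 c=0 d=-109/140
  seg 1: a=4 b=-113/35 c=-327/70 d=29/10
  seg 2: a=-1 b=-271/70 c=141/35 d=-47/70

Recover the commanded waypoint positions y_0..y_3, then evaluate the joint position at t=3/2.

y_0=-2 y_1=4 y_2=-1 y_3=2
S(3/2) = 727/160

y_0 = S_0(0) = a_0 = -2
y_1 = S_1(0) = a_1 = 4
y_2 = S_2(0) = a_2 = -1
y_3 = S_2(2) = 2
t_q=3/2 is in segment 0 (τ=3/2); S_0(τ)=727/160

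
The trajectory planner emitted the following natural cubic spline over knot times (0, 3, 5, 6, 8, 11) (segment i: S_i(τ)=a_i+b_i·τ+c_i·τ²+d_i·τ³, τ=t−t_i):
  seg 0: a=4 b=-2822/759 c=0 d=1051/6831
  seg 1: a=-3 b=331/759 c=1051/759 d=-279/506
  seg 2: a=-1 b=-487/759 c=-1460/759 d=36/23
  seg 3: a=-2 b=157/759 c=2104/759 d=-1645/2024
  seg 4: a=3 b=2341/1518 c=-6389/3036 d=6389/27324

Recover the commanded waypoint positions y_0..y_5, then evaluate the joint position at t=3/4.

y_0=4 y_1=-3 y_2=-1 y_3=-2 y_4=3 y_5=-5
S(3/4) = 20667/16192

y_0 = S_0(0) = a_0 = 4
y_1 = S_1(0) = a_1 = -3
y_2 = S_2(0) = a_2 = -1
y_3 = S_3(0) = a_3 = -2
y_4 = S_4(0) = a_4 = 3
y_5 = S_4(3) = -5
t_q=3/4 is in segment 0 (τ=3/4); S_0(τ)=20667/16192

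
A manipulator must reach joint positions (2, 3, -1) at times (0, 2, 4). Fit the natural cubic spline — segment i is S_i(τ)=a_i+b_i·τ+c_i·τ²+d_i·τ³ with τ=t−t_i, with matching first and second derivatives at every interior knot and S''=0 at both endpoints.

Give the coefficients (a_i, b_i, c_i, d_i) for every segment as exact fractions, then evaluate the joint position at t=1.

Δ: Δ0=1/2, Δ1=-2
row 1: diag=8, rhs=-15; c'=1/4, d'=-15/8
back: M1=-15/8
M: M0=0, M1=-15/8, M2=0
seg 0: a=2, c=M0/2=0, d=(M1−M0)/(6·2)=-5/32, b=Δ0−h0·(2M0+M1)/6=9/8
seg 1: a=3, c=M1/2=-15/16, d=(M2−M1)/(6·2)=5/32, b=Δ1−h1·(2M1+M2)/6=-3/4
t_q=1 → seg 0, τ=1; S=2+9/8·τ+0·τ²+-5/32·τ³=95/32

  seg 0: a=2 b=9/8 c=0 d=-5/32
  seg 1: a=3 b=-3/4 c=-15/16 d=5/32
S(1) = 95/32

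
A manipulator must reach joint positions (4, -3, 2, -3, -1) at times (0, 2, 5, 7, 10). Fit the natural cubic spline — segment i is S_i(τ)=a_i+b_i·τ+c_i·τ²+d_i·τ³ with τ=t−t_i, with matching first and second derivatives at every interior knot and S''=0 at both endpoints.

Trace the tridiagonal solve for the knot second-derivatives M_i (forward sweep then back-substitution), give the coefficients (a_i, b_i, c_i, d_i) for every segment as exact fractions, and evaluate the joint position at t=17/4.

  seg 0: a=4 b=-865/174 c=0 d=32/87
  seg 1: a=-3 b=-97/174 c=64/29 d=-85/174
  seg 2: a=2 b=-44/87 c=-127/58 d=415/696
  seg 3: a=-3 b=-367/174 c=161/116 d=-161/1044
S(17/4) = 5025/3712

Δ: Δ0=-7/2, Δ1=5/3, Δ2=-5/2, Δ3=2/3
row 1: diag=10, rhs=31; c'=3/10, d'=31/10
row 2: denom=10−3·3/10=91/10; d'=(-25−3·31/10)/(91/10)=-49/13
row 3: denom=10−2·20/91=870/91; d'=(19−2·-49/13)/(870/91)=161/58
back: M3=161/58
back: M2=-49/13−20/91·161/58=-127/29
back: M1=31/10−3/10·-127/29=128/29
M: M0=0, M1=128/29, M2=-127/29, M3=161/58, M4=0
seg 0: a=4, c=M0/2=0, d=(M1−M0)/(6·2)=32/87, b=Δ0−h0·(2M0+M1)/6=-865/174
seg 1: a=-3, c=M1/2=64/29, d=(M2−M1)/(6·3)=-85/174, b=Δ1−h1·(2M1+M2)/6=-97/174
seg 2: a=2, c=M2/2=-127/58, d=(M3−M2)/(6·2)=415/696, b=Δ2−h2·(2M2+M3)/6=-44/87
seg 3: a=-3, c=M3/2=161/116, d=(M4−M3)/(6·3)=-161/1044, b=Δ3−h3·(2M3+M4)/6=-367/174
t_q=17/4 → seg 1, τ=9/4; S=-3+-97/174·τ+64/29·τ²+-85/174·τ³=5025/3712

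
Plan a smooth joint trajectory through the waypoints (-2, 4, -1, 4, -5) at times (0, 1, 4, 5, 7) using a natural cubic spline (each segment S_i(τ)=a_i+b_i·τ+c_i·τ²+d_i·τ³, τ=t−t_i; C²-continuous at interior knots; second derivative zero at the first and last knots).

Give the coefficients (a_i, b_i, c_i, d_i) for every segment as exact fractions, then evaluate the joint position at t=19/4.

Δ: Δ0=6, Δ1=-5/3, Δ2=5, Δ3=-9/2
row 1: diag=8, rhs=-46; c'=3/8, d'=-23/4
row 2: denom=8−3·3/8=55/8; d'=(40−3·-23/4)/(55/8)=458/55
row 3: denom=6−1·8/55=322/55; d'=(-57−1·458/55)/(322/55)=-3593/322
back: M3=-3593/322
back: M2=458/55−8/55·-3593/322=1602/161
back: M1=-23/4−3/8·1602/161=-3053/322
M: M0=0, M1=-3053/322, M2=1602/161, M3=-3593/322, M4=0
seg 0: a=-2, c=M0/2=0, d=(M1−M0)/(6·1)=-3053/1932, b=Δ0−h0·(2M0+M1)/6=14645/1932
seg 1: a=4, c=M1/2=-3053/644, d=(M2−M1)/(6·3)=6257/5796, b=Δ1−h1·(2M1+M2)/6=2743/966
seg 2: a=-1, c=M2/2=801/161, d=(M3−M2)/(6·1)=-971/276, b=Δ2−h2·(2M2+M3)/6=6845/1932
seg 3: a=4, c=M3/2=-3593/644, d=(M4−M3)/(6·2)=3593/3864, b=Δ3−h3·(2M3+M4)/6=2839/966
t_q=19/4 → seg 2, τ=3/4; S=-1+6845/1932·τ+801/161·τ²+-971/276·τ³=5325/1792

  seg 0: a=-2 b=14645/1932 c=0 d=-3053/1932
  seg 1: a=4 b=2743/966 c=-3053/644 d=6257/5796
  seg 2: a=-1 b=6845/1932 c=801/161 d=-971/276
  seg 3: a=4 b=2839/966 c=-3593/644 d=3593/3864
S(19/4) = 5325/1792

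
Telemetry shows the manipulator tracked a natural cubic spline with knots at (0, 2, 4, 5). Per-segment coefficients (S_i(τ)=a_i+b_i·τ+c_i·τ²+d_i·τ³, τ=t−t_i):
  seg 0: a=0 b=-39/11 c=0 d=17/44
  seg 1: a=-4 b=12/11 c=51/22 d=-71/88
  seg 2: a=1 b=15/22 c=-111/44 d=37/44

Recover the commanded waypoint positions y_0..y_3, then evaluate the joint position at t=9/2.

y_0=0 y_1=-4 y_2=1 y_3=0
S(9/2) = 287/352

y_0 = S_0(0) = a_0 = 0
y_1 = S_1(0) = a_1 = -4
y_2 = S_2(0) = a_2 = 1
y_3 = S_2(1) = 0
t_q=9/2 is in segment 2 (τ=1/2); S_2(τ)=287/352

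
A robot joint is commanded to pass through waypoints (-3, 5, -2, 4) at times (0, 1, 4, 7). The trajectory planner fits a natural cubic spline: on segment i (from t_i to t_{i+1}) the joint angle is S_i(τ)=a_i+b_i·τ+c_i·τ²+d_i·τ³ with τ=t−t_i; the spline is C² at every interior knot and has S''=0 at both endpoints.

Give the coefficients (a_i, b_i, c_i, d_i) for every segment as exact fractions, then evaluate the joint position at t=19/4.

  seg 0: a=-3 b=833/87 c=0 d=-137/87
  seg 1: a=5 b=422/87 c=-137/29 d=608/783
  seg 2: a=-2 b=-220/87 c=197/87 d=-197/783
S(19/4) = -5065/1856

Δ: Δ0=8, Δ1=-7/3, Δ2=2
row 1: diag=8, rhs=-62; c'=3/8, d'=-31/4
row 2: denom=12−3·3/8=87/8; d'=(26−3·-31/4)/(87/8)=394/87
back: M2=394/87
back: M1=-31/4−3/8·394/87=-274/29
M: M0=0, M1=-274/29, M2=394/87, M3=0
seg 0: a=-3, c=M0/2=0, d=(M1−M0)/(6·1)=-137/87, b=Δ0−h0·(2M0+M1)/6=833/87
seg 1: a=5, c=M1/2=-137/29, d=(M2−M1)/(6·3)=608/783, b=Δ1−h1·(2M1+M2)/6=422/87
seg 2: a=-2, c=M2/2=197/87, d=(M3−M2)/(6·3)=-197/783, b=Δ2−h2·(2M2+M3)/6=-220/87
t_q=19/4 → seg 2, τ=3/4; S=-2+-220/87·τ+197/87·τ²+-197/783·τ³=-5065/1856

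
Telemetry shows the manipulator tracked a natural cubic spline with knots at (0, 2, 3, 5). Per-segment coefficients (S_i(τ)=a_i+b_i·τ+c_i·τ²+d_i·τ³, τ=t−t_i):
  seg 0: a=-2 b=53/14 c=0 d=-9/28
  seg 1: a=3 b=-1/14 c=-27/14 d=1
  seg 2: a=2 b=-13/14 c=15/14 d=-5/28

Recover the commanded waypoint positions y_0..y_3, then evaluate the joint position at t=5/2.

y_0=-2 y_1=3 y_2=2 y_3=3
S(5/2) = 73/28

y_0 = S_0(0) = a_0 = -2
y_1 = S_1(0) = a_1 = 3
y_2 = S_2(0) = a_2 = 2
y_3 = S_2(2) = 3
t_q=5/2 is in segment 1 (τ=1/2); S_1(τ)=73/28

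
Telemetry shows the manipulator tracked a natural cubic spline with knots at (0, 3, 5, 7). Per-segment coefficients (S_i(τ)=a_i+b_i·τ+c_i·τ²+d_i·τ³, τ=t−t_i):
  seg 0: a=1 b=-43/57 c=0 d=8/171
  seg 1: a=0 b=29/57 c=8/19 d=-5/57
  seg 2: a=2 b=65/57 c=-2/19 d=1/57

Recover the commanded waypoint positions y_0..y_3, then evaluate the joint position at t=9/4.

y_0=1 y_1=0 y_2=2 y_3=4
S(9/4) = -25/152

y_0 = S_0(0) = a_0 = 1
y_1 = S_1(0) = a_1 = 0
y_2 = S_2(0) = a_2 = 2
y_3 = S_2(2) = 4
t_q=9/4 is in segment 0 (τ=9/4); S_0(τ)=-25/152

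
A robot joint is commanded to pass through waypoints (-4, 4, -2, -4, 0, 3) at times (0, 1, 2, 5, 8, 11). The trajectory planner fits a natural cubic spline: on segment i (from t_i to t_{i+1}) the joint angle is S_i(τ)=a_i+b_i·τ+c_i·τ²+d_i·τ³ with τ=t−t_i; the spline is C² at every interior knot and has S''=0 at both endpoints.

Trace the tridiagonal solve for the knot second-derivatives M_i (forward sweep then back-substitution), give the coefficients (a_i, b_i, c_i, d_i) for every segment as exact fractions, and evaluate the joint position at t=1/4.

Δ: Δ0=8, Δ1=-6, Δ2=-2/3, Δ3=4/3, Δ4=1
row 1: diag=4, rhs=-84; c'=1/4, d'=-21
row 2: denom=8−1·1/4=31/4; d'=(32−1·-21)/(31/4)=212/31
row 3: denom=12−3·12/31=336/31; d'=(12−3·212/31)/(336/31)=-11/14
row 4: denom=12−3·31/112=1251/112; d'=(-2−3·-11/14)/(1251/112)=40/1251
back: M4=40/1251
back: M3=-11/14−31/112·40/1251=-994/1251
back: M2=212/31−12/31·-994/1251=2980/417
back: M1=-21−1/4·2980/417=-9502/417
M: M0=0, M1=-9502/417, M2=2980/417, M3=-994/1251, M4=40/1251, M5=0
seg 0: a=-4, c=M0/2=0, d=(M1−M0)/(6·1)=-4751/1251, b=Δ0−h0·(2M0+M1)/6=14759/1251
seg 1: a=4, c=M1/2=-4751/417, d=(M2−M1)/(6·1)=6241/1251, b=Δ1−h1·(2M1+M2)/6=506/1251
seg 2: a=-2, c=M2/2=1490/417, d=(M3−M2)/(6·3)=-4967/11259, b=Δ2−h2·(2M2+M3)/6=-9277/1251
seg 3: a=-4, c=M3/2=-497/1251, d=(M4−M3)/(6·3)=517/11259, b=Δ3−h3·(2M3+M4)/6=2642/1251
seg 4: a=0, c=M4/2=20/1251, d=(M5−M4)/(6·3)=-20/11259, b=Δ4−h4·(2M4+M5)/6=1211/1251
t_q=1/4 → seg 0, τ=1/4; S=-4+14759/1251·τ+0·τ²+-4751/1251·τ³=-29621/26688

  seg 0: a=-4 b=14759/1251 c=0 d=-4751/1251
  seg 1: a=4 b=506/1251 c=-4751/417 d=6241/1251
  seg 2: a=-2 b=-9277/1251 c=1490/417 d=-4967/11259
  seg 3: a=-4 b=2642/1251 c=-497/1251 d=517/11259
  seg 4: a=0 b=1211/1251 c=20/1251 d=-20/11259
S(1/4) = -29621/26688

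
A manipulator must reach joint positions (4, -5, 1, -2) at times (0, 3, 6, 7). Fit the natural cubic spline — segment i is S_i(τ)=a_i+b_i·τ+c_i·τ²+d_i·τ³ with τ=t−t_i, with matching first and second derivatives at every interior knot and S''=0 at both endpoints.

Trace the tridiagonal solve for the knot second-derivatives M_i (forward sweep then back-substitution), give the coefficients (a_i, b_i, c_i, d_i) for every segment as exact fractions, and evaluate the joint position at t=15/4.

  seg 0: a=4 b=-142/29 c=0 d=55/261
  seg 1: a=-5 b=23/29 c=55/29 d=-130/261
  seg 2: a=1 b=-37/29 c=-75/29 d=25/29
S(15/4) = -3293/928

Δ: Δ0=-3, Δ1=2, Δ2=-3
row 1: diag=12, rhs=30; c'=1/4, d'=5/2
row 2: denom=8−3·1/4=29/4; d'=(-30−3·5/2)/(29/4)=-150/29
back: M2=-150/29
back: M1=5/2−1/4·-150/29=110/29
M: M0=0, M1=110/29, M2=-150/29, M3=0
seg 0: a=4, c=M0/2=0, d=(M1−M0)/(6·3)=55/261, b=Δ0−h0·(2M0+M1)/6=-142/29
seg 1: a=-5, c=M1/2=55/29, d=(M2−M1)/(6·3)=-130/261, b=Δ1−h1·(2M1+M2)/6=23/29
seg 2: a=1, c=M2/2=-75/29, d=(M3−M2)/(6·1)=25/29, b=Δ2−h2·(2M2+M3)/6=-37/29
t_q=15/4 → seg 1, τ=3/4; S=-5+23/29·τ+55/29·τ²+-130/261·τ³=-3293/928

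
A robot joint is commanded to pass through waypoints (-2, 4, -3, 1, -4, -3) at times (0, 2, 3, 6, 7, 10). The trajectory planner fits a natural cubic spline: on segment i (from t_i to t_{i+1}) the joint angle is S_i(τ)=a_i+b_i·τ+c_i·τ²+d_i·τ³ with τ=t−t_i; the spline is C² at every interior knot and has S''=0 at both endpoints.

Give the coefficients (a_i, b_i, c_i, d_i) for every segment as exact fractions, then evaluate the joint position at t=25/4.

Δ: Δ0=3, Δ1=-7, Δ2=4/3, Δ3=-5, Δ4=1/3
row 1: diag=6, rhs=-60; c'=1/6, d'=-10
row 2: denom=8−1·1/6=47/6; d'=(50−1·-10)/(47/6)=360/47
row 3: denom=8−3·18/47=322/47; d'=(-38−3·360/47)/(322/47)=-1433/161
row 4: denom=8−1·47/322=2529/322; d'=(32−1·-1433/161)/(2529/322)=4390/843
back: M4=4390/843
back: M3=-1433/161−47/322·4390/843=-8144/843
back: M2=360/47−18/47·-8144/843=3192/281
back: M1=-10−1/6·3192/281=-3342/281
M: M0=0, M1=-3342/281, M2=3192/281, M3=-8144/843, M4=4390/843, M5=0
seg 0: a=-2, c=M0/2=0, d=(M1−M0)/(6·2)=-557/562, b=Δ0−h0·(2M0+M1)/6=1957/281
seg 1: a=4, c=M1/2=-1671/281, d=(M2−M1)/(6·1)=1089/281, b=Δ1−h1·(2M1+M2)/6=-1385/281
seg 2: a=-3, c=M2/2=1596/281, d=(M3−M2)/(6·3)=-8860/7587, b=Δ2−h2·(2M2+M3)/6=-1460/281
seg 3: a=1, c=M3/2=-4072/843, d=(M4−M3)/(6·1)=2089/843, b=Δ3−h3·(2M3+M4)/6=-744/281
seg 4: a=-4, c=M4/2=2195/843, d=(M5−M4)/(6·3)=-2195/7587, b=Δ4−h4·(2M4+M5)/6=-4109/843
t_q=25/4 → seg 3, τ=1/4; S=1+-744/281·τ+-4072/843·τ²+2089/843·τ³=1347/17984

  seg 0: a=-2 b=1957/281 c=0 d=-557/562
  seg 1: a=4 b=-1385/281 c=-1671/281 d=1089/281
  seg 2: a=-3 b=-1460/281 c=1596/281 d=-8860/7587
  seg 3: a=1 b=-744/281 c=-4072/843 d=2089/843
  seg 4: a=-4 b=-4109/843 c=2195/843 d=-2195/7587
S(25/4) = 1347/17984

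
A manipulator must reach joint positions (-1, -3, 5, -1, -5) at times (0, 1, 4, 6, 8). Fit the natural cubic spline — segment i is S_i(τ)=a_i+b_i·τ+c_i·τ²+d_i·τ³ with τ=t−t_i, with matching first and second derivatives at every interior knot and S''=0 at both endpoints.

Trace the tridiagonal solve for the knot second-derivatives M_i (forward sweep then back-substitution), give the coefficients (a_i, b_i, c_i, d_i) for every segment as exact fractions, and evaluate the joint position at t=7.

  seg 0: a=-1 b=-2353/804 c=0 d=745/804
  seg 1: a=-3 b=-59/402 c=745/268 d=-1481/2412
  seg 2: a=5 b=-37/804 c=-184/67 d=2041/3216
  seg 3: a=-1 b=-1373/402 c=569/536 d=-569/3216
S(7) = -3785/1072

Δ: Δ0=-2, Δ1=8/3, Δ2=-3, Δ3=-2
row 1: diag=8, rhs=28; c'=3/8, d'=7/2
row 2: denom=10−3·3/8=71/8; d'=(-34−3·7/2)/(71/8)=-356/71
row 3: denom=8−2·16/71=536/71; d'=(6−2·-356/71)/(536/71)=569/268
back: M3=569/268
back: M2=-356/71−16/71·569/268=-368/67
back: M1=7/2−3/8·-368/67=745/134
M: M0=0, M1=745/134, M2=-368/67, M3=569/268, M4=0
seg 0: a=-1, c=M0/2=0, d=(M1−M0)/(6·1)=745/804, b=Δ0−h0·(2M0+M1)/6=-2353/804
seg 1: a=-3, c=M1/2=745/268, d=(M2−M1)/(6·3)=-1481/2412, b=Δ1−h1·(2M1+M2)/6=-59/402
seg 2: a=5, c=M2/2=-184/67, d=(M3−M2)/(6·2)=2041/3216, b=Δ2−h2·(2M2+M3)/6=-37/804
seg 3: a=-1, c=M3/2=569/536, d=(M4−M3)/(6·2)=-569/3216, b=Δ3−h3·(2M3+M4)/6=-1373/402
t_q=7 → seg 3, τ=1; S=-1+-1373/402·τ+569/536·τ²+-569/3216·τ³=-3785/1072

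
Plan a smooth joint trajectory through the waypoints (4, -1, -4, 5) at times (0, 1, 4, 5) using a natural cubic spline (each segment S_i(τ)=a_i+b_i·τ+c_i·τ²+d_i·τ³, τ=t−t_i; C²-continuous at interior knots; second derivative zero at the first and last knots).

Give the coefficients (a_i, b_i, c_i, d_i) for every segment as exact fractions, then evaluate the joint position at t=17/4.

Δ: Δ0=-5, Δ1=-1, Δ2=9
row 1: diag=8, rhs=24; c'=3/8, d'=3
row 2: denom=8−3·3/8=55/8; d'=(60−3·3)/(55/8)=408/55
back: M2=408/55
back: M1=3−3/8·408/55=12/55
M: M0=0, M1=12/55, M2=408/55, M3=0
seg 0: a=4, c=M0/2=0, d=(M1−M0)/(6·1)=2/55, b=Δ0−h0·(2M0+M1)/6=-277/55
seg 1: a=-1, c=M1/2=6/55, d=(M2−M1)/(6·3)=2/5, b=Δ1−h1·(2M1+M2)/6=-271/55
seg 2: a=-4, c=M2/2=204/55, d=(M3−M2)/(6·1)=-68/55, b=Δ2−h2·(2M2+M3)/6=359/55
t_q=17/4 → seg 2, τ=1/4; S=-4+359/55·τ+204/55·τ²+-68/55·τ³=-1897/880

  seg 0: a=4 b=-277/55 c=0 d=2/55
  seg 1: a=-1 b=-271/55 c=6/55 d=2/5
  seg 2: a=-4 b=359/55 c=204/55 d=-68/55
S(17/4) = -1897/880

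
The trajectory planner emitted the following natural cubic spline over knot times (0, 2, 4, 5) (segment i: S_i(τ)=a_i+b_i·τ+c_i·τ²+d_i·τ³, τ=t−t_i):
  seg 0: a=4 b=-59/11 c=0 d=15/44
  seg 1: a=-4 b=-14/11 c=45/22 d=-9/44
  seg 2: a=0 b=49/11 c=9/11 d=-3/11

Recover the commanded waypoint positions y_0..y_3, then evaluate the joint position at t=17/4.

y_0 = S_0(0) = a_0 = 4
y_1 = S_1(0) = a_1 = -4
y_2 = S_2(0) = a_2 = 0
y_3 = S_2(1) = 5
t_q=17/4 is in segment 2 (τ=1/4); S_2(τ)=817/704

y_0=4 y_1=-4 y_2=0 y_3=5
S(17/4) = 817/704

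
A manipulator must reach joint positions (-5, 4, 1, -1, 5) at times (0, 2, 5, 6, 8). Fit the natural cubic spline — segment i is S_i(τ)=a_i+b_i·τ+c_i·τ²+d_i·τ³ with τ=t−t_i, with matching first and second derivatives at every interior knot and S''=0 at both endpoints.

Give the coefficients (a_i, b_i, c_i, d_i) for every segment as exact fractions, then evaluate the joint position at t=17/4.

  seg 0: a=-5 b=2323/416 c=0 d=-451/1664
  seg 1: a=4 b=485/208 c=-1353/832 d=11/64
  seg 2: a=1 b=-2317/832 c=-33/416 d=719/832
  seg 3: a=-1 b=-73/208 c=2091/832 d=-697/1664
S(17/4) = 158227/53248

Δ: Δ0=9/2, Δ1=-1, Δ2=-2, Δ3=3
row 1: diag=10, rhs=-33; c'=3/10, d'=-33/10
row 2: denom=8−3·3/10=71/10; d'=(-6−3·-33/10)/(71/10)=39/71
row 3: denom=6−1·10/71=416/71; d'=(30−1·39/71)/(416/71)=2091/416
back: M3=2091/416
back: M2=39/71−10/71·2091/416=-33/208
back: M1=-33/10−3/10·-33/208=-1353/416
M: M0=0, M1=-1353/416, M2=-33/208, M3=2091/416, M4=0
seg 0: a=-5, c=M0/2=0, d=(M1−M0)/(6·2)=-451/1664, b=Δ0−h0·(2M0+M1)/6=2323/416
seg 1: a=4, c=M1/2=-1353/832, d=(M2−M1)/(6·3)=11/64, b=Δ1−h1·(2M1+M2)/6=485/208
seg 2: a=1, c=M2/2=-33/416, d=(M3−M2)/(6·1)=719/832, b=Δ2−h2·(2M2+M3)/6=-2317/832
seg 3: a=-1, c=M3/2=2091/832, d=(M4−M3)/(6·2)=-697/1664, b=Δ3−h3·(2M3+M4)/6=-73/208
t_q=17/4 → seg 1, τ=9/4; S=4+485/208·τ+-1353/832·τ²+11/64·τ³=158227/53248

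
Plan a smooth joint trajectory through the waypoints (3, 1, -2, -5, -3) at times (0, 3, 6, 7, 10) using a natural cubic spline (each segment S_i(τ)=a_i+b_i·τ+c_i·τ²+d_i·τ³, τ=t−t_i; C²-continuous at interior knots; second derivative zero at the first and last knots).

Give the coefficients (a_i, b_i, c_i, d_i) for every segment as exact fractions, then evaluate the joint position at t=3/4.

Δ: Δ0=-2/3, Δ1=-1, Δ2=-3, Δ3=2/3
row 1: diag=12, rhs=-2; c'=1/4, d'=-1/6
row 2: denom=8−3·1/4=29/4; d'=(-12−3·-1/6)/(29/4)=-46/29
row 3: denom=8−1·4/29=228/29; d'=(22−1·-46/29)/(228/29)=3
back: M3=3
back: M2=-46/29−4/29·3=-2
back: M1=-1/6−1/4·-2=1/3
M: M0=0, M1=1/3, M2=-2, M3=3, M4=0
seg 0: a=3, c=M0/2=0, d=(M1−M0)/(6·3)=1/54, b=Δ0−h0·(2M0+M1)/6=-5/6
seg 1: a=1, c=M1/2=1/6, d=(M2−M1)/(6·3)=-7/54, b=Δ1−h1·(2M1+M2)/6=-1/3
seg 2: a=-2, c=M2/2=-1, d=(M3−M2)/(6·1)=5/6, b=Δ2−h2·(2M2+M3)/6=-17/6
seg 3: a=-5, c=M3/2=3/2, d=(M4−M3)/(6·3)=-1/6, b=Δ3−h3·(2M3+M4)/6=-7/3
t_q=3/4 → seg 0, τ=3/4; S=3+-5/6·τ+0·τ²+1/54·τ³=305/128

  seg 0: a=3 b=-5/6 c=0 d=1/54
  seg 1: a=1 b=-1/3 c=1/6 d=-7/54
  seg 2: a=-2 b=-17/6 c=-1 d=5/6
  seg 3: a=-5 b=-7/3 c=3/2 d=-1/6
S(3/4) = 305/128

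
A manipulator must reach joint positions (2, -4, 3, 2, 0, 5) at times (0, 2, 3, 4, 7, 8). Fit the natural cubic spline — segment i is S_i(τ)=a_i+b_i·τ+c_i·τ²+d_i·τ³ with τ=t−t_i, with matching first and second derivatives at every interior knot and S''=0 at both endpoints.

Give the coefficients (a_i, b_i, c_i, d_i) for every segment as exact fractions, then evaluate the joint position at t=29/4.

  seg 0: a=2 b=-26227/3651 c=0 d=7637/7302
  seg 1: a=-4 b=19595/3651 c=7637/1217 d=-16949/3651
  seg 2: a=3 b=14570/3651 c=-9312/1217 d=9715/3651
  seg 3: a=2 b=-12157/3651 c=403/1217 d=2032/10953
  seg 4: a=0 b=13385/3651 c=2435/1217 d=-2435/3651
S(29/4) = 80315/77888

Δ: Δ0=-3, Δ1=7, Δ2=-1, Δ3=-2/3, Δ4=5
row 1: diag=6, rhs=60; c'=1/6, d'=10
row 2: denom=4−1·1/6=23/6; d'=(-48−1·10)/(23/6)=-348/23
row 3: denom=8−1·6/23=178/23; d'=(2−1·-348/23)/(178/23)=197/89
row 4: denom=8−3·69/178=1217/178; d'=(34−3·197/89)/(1217/178)=4870/1217
back: M4=4870/1217
back: M3=197/89−69/178·4870/1217=806/1217
back: M2=-348/23−6/23·806/1217=-18624/1217
back: M1=10−1/6·-18624/1217=15274/1217
M: M0=0, M1=15274/1217, M2=-18624/1217, M3=806/1217, M4=4870/1217, M5=0
seg 0: a=2, c=M0/2=0, d=(M1−M0)/(6·2)=7637/7302, b=Δ0−h0·(2M0+M1)/6=-26227/3651
seg 1: a=-4, c=M1/2=7637/1217, d=(M2−M1)/(6·1)=-16949/3651, b=Δ1−h1·(2M1+M2)/6=19595/3651
seg 2: a=3, c=M2/2=-9312/1217, d=(M3−M2)/(6·1)=9715/3651, b=Δ2−h2·(2M2+M3)/6=14570/3651
seg 3: a=2, c=M3/2=403/1217, d=(M4−M3)/(6·3)=2032/10953, b=Δ3−h3·(2M3+M4)/6=-12157/3651
seg 4: a=0, c=M4/2=2435/1217, d=(M5−M4)/(6·1)=-2435/3651, b=Δ4−h4·(2M4+M5)/6=13385/3651
t_q=29/4 → seg 4, τ=1/4; S=0+13385/3651·τ+2435/1217·τ²+-2435/3651·τ³=80315/77888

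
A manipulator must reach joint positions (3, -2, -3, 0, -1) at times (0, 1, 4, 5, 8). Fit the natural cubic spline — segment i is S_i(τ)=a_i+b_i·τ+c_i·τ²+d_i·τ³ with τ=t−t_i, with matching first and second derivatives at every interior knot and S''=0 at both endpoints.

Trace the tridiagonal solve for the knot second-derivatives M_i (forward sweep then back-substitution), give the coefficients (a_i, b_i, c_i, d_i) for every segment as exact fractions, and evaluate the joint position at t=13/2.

Δ: Δ0=-5, Δ1=-1/3, Δ2=3, Δ3=-1/3
row 1: diag=8, rhs=28; c'=3/8, d'=7/2
row 2: denom=8−3·3/8=55/8; d'=(20−3·7/2)/(55/8)=76/55
row 3: denom=8−1·8/55=432/55; d'=(-20−1·76/55)/(432/55)=-49/18
back: M3=-49/18
back: M2=76/55−8/55·-49/18=16/9
back: M1=7/2−3/8·16/9=17/6
M: M0=0, M1=17/6, M2=16/9, M3=-49/18, M4=0
seg 0: a=3, c=M0/2=0, d=(M1−M0)/(6·1)=17/36, b=Δ0−h0·(2M0+M1)/6=-197/36
seg 1: a=-2, c=M1/2=17/12, d=(M2−M1)/(6·3)=-19/324, b=Δ1−h1·(2M1+M2)/6=-73/18
seg 2: a=-3, c=M2/2=8/9, d=(M3−M2)/(6·1)=-3/4, b=Δ2−h2·(2M2+M3)/6=103/36
seg 3: a=0, c=M3/2=-49/36, d=(M4−M3)/(6·3)=49/324, b=Δ3−h3·(2M3+M4)/6=43/18
t_q=13/2 → seg 3, τ=3/2; S=0+43/18·τ+-49/36·τ²+49/324·τ³=33/32

  seg 0: a=3 b=-197/36 c=0 d=17/36
  seg 1: a=-2 b=-73/18 c=17/12 d=-19/324
  seg 2: a=-3 b=103/36 c=8/9 d=-3/4
  seg 3: a=0 b=43/18 c=-49/36 d=49/324
S(13/2) = 33/32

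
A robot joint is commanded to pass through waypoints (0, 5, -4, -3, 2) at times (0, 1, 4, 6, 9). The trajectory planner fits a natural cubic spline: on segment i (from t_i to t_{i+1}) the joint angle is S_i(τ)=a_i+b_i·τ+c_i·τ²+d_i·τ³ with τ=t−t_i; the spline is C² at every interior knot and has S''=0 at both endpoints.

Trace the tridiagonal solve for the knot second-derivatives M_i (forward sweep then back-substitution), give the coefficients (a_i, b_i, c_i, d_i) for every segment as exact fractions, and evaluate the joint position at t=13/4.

Δ: Δ0=5, Δ1=-3, Δ2=1/2, Δ3=5/3
row 1: diag=8, rhs=-48; c'=3/8, d'=-6
row 2: denom=10−3·3/8=71/8; d'=(21−3·-6)/(71/8)=312/71
row 3: denom=10−2·16/71=678/71; d'=(7−2·312/71)/(678/71)=-127/678
back: M3=-127/678
back: M2=312/71−16/71·-127/678=1504/339
back: M1=-6−3/8·1504/339=-866/113
M: M0=0, M1=-866/113, M2=1504/339, M3=-127/678, M4=0
seg 0: a=0, c=M0/2=0, d=(M1−M0)/(6·1)=-433/339, b=Δ0−h0·(2M0+M1)/6=2128/339
seg 1: a=5, c=M1/2=-433/113, d=(M2−M1)/(6·3)=2051/3051, b=Δ1−h1·(2M1+M2)/6=829/339
seg 2: a=-4, c=M2/2=752/339, d=(M3−M2)/(6·2)=-1045/2712, b=Δ2−h2·(2M2+M3)/6=-812/339
seg 3: a=-3, c=M3/2=-127/1356, d=(M4−M3)/(6·3)=127/12204, b=Δ3−h3·(2M3+M4)/6=419/226
t_q=13/4 → seg 1, τ=9/4; S=5+829/339·τ+-433/113·τ²+2051/3051·τ³=-8963/7232

  seg 0: a=0 b=2128/339 c=0 d=-433/339
  seg 1: a=5 b=829/339 c=-433/113 d=2051/3051
  seg 2: a=-4 b=-812/339 c=752/339 d=-1045/2712
  seg 3: a=-3 b=419/226 c=-127/1356 d=127/12204
S(13/4) = -8963/7232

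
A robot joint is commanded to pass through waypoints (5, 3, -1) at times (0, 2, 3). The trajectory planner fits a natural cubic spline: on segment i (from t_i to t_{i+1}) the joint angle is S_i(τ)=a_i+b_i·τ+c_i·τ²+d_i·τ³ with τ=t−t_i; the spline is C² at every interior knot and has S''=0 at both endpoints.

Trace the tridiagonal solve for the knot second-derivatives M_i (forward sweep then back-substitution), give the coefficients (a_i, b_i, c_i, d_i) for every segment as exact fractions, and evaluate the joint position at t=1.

Δ: Δ0=-1, Δ1=-4
row 1: diag=6, rhs=-18; c'=1/6, d'=-3
back: M1=-3
M: M0=0, M1=-3, M2=0
seg 0: a=5, c=M0/2=0, d=(M1−M0)/(6·2)=-1/4, b=Δ0−h0·(2M0+M1)/6=0
seg 1: a=3, c=M1/2=-3/2, d=(M2−M1)/(6·1)=1/2, b=Δ1−h1·(2M1+M2)/6=-3
t_q=1 → seg 0, τ=1; S=5+0·τ+0·τ²+-1/4·τ³=19/4

  seg 0: a=5 b=0 c=0 d=-1/4
  seg 1: a=3 b=-3 c=-3/2 d=1/2
S(1) = 19/4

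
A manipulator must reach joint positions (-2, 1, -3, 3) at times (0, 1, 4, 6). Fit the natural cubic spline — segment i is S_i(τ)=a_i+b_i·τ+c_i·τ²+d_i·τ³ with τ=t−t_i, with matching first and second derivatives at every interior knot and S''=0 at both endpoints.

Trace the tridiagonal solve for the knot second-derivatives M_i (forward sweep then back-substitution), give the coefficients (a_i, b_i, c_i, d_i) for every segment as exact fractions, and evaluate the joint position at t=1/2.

Δ: Δ0=3, Δ1=-4/3, Δ2=3
row 1: diag=8, rhs=-26; c'=3/8, d'=-13/4
row 2: denom=10−3·3/8=71/8; d'=(26−3·-13/4)/(71/8)=286/71
back: M2=286/71
back: M1=-13/4−3/8·286/71=-338/71
M: M0=0, M1=-338/71, M2=286/71, M3=0
seg 0: a=-2, c=M0/2=0, d=(M1−M0)/(6·1)=-169/213, b=Δ0−h0·(2M0+M1)/6=808/213
seg 1: a=1, c=M1/2=-169/71, d=(M2−M1)/(6·3)=104/213, b=Δ1−h1·(2M1+M2)/6=301/213
seg 2: a=-3, c=M2/2=143/71, d=(M3−M2)/(6·2)=-143/426, b=Δ2−h2·(2M2+M3)/6=67/213
t_q=1/2 → seg 0, τ=1/2; S=-2+808/213·τ+0·τ²+-169/213·τ³=-115/568

  seg 0: a=-2 b=808/213 c=0 d=-169/213
  seg 1: a=1 b=301/213 c=-169/71 d=104/213
  seg 2: a=-3 b=67/213 c=143/71 d=-143/426
S(1/2) = -115/568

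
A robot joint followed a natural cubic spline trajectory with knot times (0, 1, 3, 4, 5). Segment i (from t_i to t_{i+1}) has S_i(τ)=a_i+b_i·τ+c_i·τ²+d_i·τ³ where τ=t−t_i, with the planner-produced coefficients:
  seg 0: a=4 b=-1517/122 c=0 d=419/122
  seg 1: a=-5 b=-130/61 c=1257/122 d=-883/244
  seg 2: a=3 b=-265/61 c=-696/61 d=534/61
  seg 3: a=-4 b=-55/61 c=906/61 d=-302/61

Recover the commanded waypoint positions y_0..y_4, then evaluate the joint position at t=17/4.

y_0 = S_0(0) = a_0 = 4
y_1 = S_1(0) = a_1 = -5
y_2 = S_2(0) = a_2 = 3
y_3 = S_3(0) = a_3 = -4
y_4 = S_3(1) = 5
t_q=17/4 is in segment 3 (τ=1/4); S_3(τ)=-6587/1952

y_0=4 y_1=-5 y_2=3 y_3=-4 y_4=5
S(17/4) = -6587/1952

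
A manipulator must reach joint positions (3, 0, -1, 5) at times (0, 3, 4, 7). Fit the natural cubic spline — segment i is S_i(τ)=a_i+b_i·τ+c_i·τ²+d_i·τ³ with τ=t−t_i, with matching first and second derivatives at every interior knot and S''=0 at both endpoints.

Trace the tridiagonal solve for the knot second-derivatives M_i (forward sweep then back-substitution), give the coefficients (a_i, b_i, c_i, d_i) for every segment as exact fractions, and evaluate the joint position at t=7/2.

  seg 0: a=3 b=-6/7 c=0 d=-1/63
  seg 1: a=0 b=-9/7 c=-1/7 d=3/7
  seg 2: a=-1 b=-2/7 c=8/7 d=-8/63
S(7/2) = -5/8

Δ: Δ0=-1, Δ1=-1, Δ2=2
row 1: diag=8, rhs=0; c'=1/8, d'=0
row 2: denom=8−1·1/8=63/8; d'=(18−1·0)/(63/8)=16/7
back: M2=16/7
back: M1=0−1/8·16/7=-2/7
M: M0=0, M1=-2/7, M2=16/7, M3=0
seg 0: a=3, c=M0/2=0, d=(M1−M0)/(6·3)=-1/63, b=Δ0−h0·(2M0+M1)/6=-6/7
seg 1: a=0, c=M1/2=-1/7, d=(M2−M1)/(6·1)=3/7, b=Δ1−h1·(2M1+M2)/6=-9/7
seg 2: a=-1, c=M2/2=8/7, d=(M3−M2)/(6·3)=-8/63, b=Δ2−h2·(2M2+M3)/6=-2/7
t_q=7/2 → seg 1, τ=1/2; S=0+-9/7·τ+-1/7·τ²+3/7·τ³=-5/8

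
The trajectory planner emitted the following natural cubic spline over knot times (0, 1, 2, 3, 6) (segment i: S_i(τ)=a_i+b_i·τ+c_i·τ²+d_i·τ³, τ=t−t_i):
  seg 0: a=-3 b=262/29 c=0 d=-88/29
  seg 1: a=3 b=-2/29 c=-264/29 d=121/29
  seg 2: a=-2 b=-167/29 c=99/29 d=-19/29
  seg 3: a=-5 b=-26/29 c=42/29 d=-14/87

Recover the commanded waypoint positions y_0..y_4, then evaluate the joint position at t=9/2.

y_0 = S_0(0) = a_0 = -3
y_1 = S_1(0) = a_1 = 3
y_2 = S_2(0) = a_2 = -2
y_3 = S_3(0) = a_3 = -5
y_4 = S_3(3) = 1
t_q=9/2 is in segment 3 (τ=3/2); S_3(τ)=-421/116

y_0=-3 y_1=3 y_2=-2 y_3=-5 y_4=1
S(9/2) = -421/116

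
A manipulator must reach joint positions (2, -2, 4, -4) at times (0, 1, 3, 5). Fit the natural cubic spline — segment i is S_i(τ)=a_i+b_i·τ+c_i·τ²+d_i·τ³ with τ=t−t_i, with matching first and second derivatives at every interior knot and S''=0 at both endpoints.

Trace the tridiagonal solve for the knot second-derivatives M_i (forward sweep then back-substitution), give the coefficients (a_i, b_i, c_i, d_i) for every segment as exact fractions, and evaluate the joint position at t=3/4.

  seg 0: a=2 b=-123/22 c=0 d=35/22
  seg 1: a=-2 b=-9/11 c=105/22 d=-63/44
  seg 2: a=4 b=12/11 c=-42/11 d=7/11
S(3/4) = -2143/1408

Δ: Δ0=-4, Δ1=3, Δ2=-4
row 1: diag=6, rhs=42; c'=1/3, d'=7
row 2: denom=8−2·1/3=22/3; d'=(-42−2·7)/(22/3)=-84/11
back: M2=-84/11
back: M1=7−1/3·-84/11=105/11
M: M0=0, M1=105/11, M2=-84/11, M3=0
seg 0: a=2, c=M0/2=0, d=(M1−M0)/(6·1)=35/22, b=Δ0−h0·(2M0+M1)/6=-123/22
seg 1: a=-2, c=M1/2=105/22, d=(M2−M1)/(6·2)=-63/44, b=Δ1−h1·(2M1+M2)/6=-9/11
seg 2: a=4, c=M2/2=-42/11, d=(M3−M2)/(6·2)=7/11, b=Δ2−h2·(2M2+M3)/6=12/11
t_q=3/4 → seg 0, τ=3/4; S=2+-123/22·τ+0·τ²+35/22·τ³=-2143/1408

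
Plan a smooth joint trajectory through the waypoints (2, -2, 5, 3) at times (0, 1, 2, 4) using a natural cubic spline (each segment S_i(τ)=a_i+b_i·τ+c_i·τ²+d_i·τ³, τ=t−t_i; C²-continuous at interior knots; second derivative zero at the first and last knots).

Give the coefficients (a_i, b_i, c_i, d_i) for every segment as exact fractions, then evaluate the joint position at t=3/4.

Δ: Δ0=-4, Δ1=7, Δ2=-1
row 1: diag=4, rhs=66; c'=1/4, d'=33/2
row 2: denom=6−1·1/4=23/4; d'=(-48−1·33/2)/(23/4)=-258/23
back: M2=-258/23
back: M1=33/2−1/4·-258/23=444/23
M: M0=0, M1=444/23, M2=-258/23, M3=0
seg 0: a=2, c=M0/2=0, d=(M1−M0)/(6·1)=74/23, b=Δ0−h0·(2M0+M1)/6=-166/23
seg 1: a=-2, c=M1/2=222/23, d=(M2−M1)/(6·1)=-117/23, b=Δ1−h1·(2M1+M2)/6=56/23
seg 2: a=5, c=M2/2=-129/23, d=(M3−M2)/(6·2)=43/46, b=Δ2−h2·(2M2+M3)/6=149/23
t_q=3/4 → seg 0, τ=3/4; S=2+-166/23·τ+0·τ²+74/23·τ³=-1513/736

  seg 0: a=2 b=-166/23 c=0 d=74/23
  seg 1: a=-2 b=56/23 c=222/23 d=-117/23
  seg 2: a=5 b=149/23 c=-129/23 d=43/46
S(3/4) = -1513/736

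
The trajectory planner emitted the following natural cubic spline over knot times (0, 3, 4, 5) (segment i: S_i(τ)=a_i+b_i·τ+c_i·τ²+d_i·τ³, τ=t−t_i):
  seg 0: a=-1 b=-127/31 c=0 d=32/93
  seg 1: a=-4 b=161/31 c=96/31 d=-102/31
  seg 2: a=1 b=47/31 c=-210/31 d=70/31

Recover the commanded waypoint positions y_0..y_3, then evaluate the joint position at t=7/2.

y_0=-1 y_1=-4 y_2=1 y_3=-2
S(7/2) = -129/124

y_0 = S_0(0) = a_0 = -1
y_1 = S_1(0) = a_1 = -4
y_2 = S_2(0) = a_2 = 1
y_3 = S_2(1) = -2
t_q=7/2 is in segment 1 (τ=1/2); S_1(τ)=-129/124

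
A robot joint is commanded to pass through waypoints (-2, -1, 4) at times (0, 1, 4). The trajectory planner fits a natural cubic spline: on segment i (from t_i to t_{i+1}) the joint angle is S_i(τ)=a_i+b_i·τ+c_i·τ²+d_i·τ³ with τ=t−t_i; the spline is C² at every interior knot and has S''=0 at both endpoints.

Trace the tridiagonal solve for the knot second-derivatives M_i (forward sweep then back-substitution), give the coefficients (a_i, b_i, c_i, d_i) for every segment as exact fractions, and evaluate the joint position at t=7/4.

Δ: Δ0=1, Δ1=5/3
row 1: diag=8, rhs=4; c'=3/8, d'=1/2
back: M1=1/2
M: M0=0, M1=1/2, M2=0
seg 0: a=-2, c=M0/2=0, d=(M1−M0)/(6·1)=1/12, b=Δ0−h0·(2M0+M1)/6=11/12
seg 1: a=-1, c=M1/2=1/4, d=(M2−M1)/(6·3)=-1/36, b=Δ1−h1·(2M1+M2)/6=7/6
t_q=7/4 → seg 1, τ=3/4; S=-1+7/6·τ+1/4·τ²+-1/36·τ³=1/256

  seg 0: a=-2 b=11/12 c=0 d=1/12
  seg 1: a=-1 b=7/6 c=1/4 d=-1/36
S(7/4) = 1/256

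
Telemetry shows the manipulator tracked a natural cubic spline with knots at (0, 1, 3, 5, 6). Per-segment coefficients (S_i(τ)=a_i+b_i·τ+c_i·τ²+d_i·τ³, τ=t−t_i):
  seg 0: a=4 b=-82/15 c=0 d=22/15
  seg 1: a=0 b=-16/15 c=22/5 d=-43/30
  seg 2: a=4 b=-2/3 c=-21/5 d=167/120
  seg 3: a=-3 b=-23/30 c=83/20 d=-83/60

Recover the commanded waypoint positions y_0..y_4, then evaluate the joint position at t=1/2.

y_0 = S_0(0) = a_0 = 4
y_1 = S_1(0) = a_1 = 0
y_2 = S_2(0) = a_2 = 4
y_3 = S_3(0) = a_3 = -3
y_4 = S_3(1) = -1
t_q=1/2 is in segment 0 (τ=1/2); S_0(τ)=29/20

y_0=4 y_1=0 y_2=4 y_3=-3 y_4=-1
S(1/2) = 29/20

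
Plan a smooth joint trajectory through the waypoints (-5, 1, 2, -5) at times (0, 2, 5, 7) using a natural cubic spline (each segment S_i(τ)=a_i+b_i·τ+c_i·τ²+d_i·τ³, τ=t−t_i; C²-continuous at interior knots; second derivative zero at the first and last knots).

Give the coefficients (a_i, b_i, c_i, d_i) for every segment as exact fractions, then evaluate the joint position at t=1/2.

  seg 0: a=-5 b=10/3 c=0 d=-1/12
  seg 1: a=1 b=7/3 c=-1/2 d=-1/18
  seg 2: a=2 b=-13/6 c=-1 d=1/6
S(1/2) = -107/32

Δ: Δ0=3, Δ1=1/3, Δ2=-7/2
row 1: diag=10, rhs=-16; c'=3/10, d'=-8/5
row 2: denom=10−3·3/10=91/10; d'=(-23−3·-8/5)/(91/10)=-2
back: M2=-2
back: M1=-8/5−3/10·-2=-1
M: M0=0, M1=-1, M2=-2, M3=0
seg 0: a=-5, c=M0/2=0, d=(M1−M0)/(6·2)=-1/12, b=Δ0−h0·(2M0+M1)/6=10/3
seg 1: a=1, c=M1/2=-1/2, d=(M2−M1)/(6·3)=-1/18, b=Δ1−h1·(2M1+M2)/6=7/3
seg 2: a=2, c=M2/2=-1, d=(M3−M2)/(6·2)=1/6, b=Δ2−h2·(2M2+M3)/6=-13/6
t_q=1/2 → seg 0, τ=1/2; S=-5+10/3·τ+0·τ²+-1/12·τ³=-107/32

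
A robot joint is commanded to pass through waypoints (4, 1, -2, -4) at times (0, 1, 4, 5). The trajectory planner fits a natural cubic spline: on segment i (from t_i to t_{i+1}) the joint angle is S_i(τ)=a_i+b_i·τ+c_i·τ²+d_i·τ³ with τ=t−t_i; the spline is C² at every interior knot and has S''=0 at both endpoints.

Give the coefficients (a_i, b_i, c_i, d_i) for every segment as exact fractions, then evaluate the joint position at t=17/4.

Δ: Δ0=-3, Δ1=-1, Δ2=-2
row 1: diag=8, rhs=12; c'=3/8, d'=3/2
row 2: denom=8−3·3/8=55/8; d'=(-6−3·3/2)/(55/8)=-84/55
back: M2=-84/55
back: M1=3/2−3/8·-84/55=114/55
M: M0=0, M1=114/55, M2=-84/55, M3=0
seg 0: a=4, c=M0/2=0, d=(M1−M0)/(6·1)=19/55, b=Δ0−h0·(2M0+M1)/6=-184/55
seg 1: a=1, c=M1/2=57/55, d=(M2−M1)/(6·3)=-1/5, b=Δ1−h1·(2M1+M2)/6=-127/55
seg 2: a=-2, c=M2/2=-42/55, d=(M3−M2)/(6·1)=14/55, b=Δ2−h2·(2M2+M3)/6=-82/55
t_q=17/4 → seg 2, τ=1/4; S=-2+-82/55·τ+-42/55·τ²+14/55·τ³=-4253/1760

  seg 0: a=4 b=-184/55 c=0 d=19/55
  seg 1: a=1 b=-127/55 c=57/55 d=-1/5
  seg 2: a=-2 b=-82/55 c=-42/55 d=14/55
S(17/4) = -4253/1760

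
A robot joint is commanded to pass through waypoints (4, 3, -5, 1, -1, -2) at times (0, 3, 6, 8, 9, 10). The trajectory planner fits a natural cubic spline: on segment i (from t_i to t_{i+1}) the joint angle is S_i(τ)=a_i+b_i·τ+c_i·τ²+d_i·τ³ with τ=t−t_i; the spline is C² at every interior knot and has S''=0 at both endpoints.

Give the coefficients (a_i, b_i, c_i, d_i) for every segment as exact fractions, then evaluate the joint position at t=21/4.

  seg 0: a=4 b=754/787 c=0 d=-3049/21249
  seg 1: a=3 b=-2295/787 c=-3049/2361 d=9736/21249
  seg 2: a=-5 b=1343/787 c=2229/787 d=-860/787
  seg 3: a=1 b=-61/787 c=-2931/787 d=1418/787
  seg 4: a=-1 b=-1669/787 c=1323/787 d=-441/787
S(21/4) = -61449/12592

Δ: Δ0=-1/3, Δ1=-8/3, Δ2=3, Δ3=-2, Δ4=-1
row 1: diag=12, rhs=-14; c'=1/4, d'=-7/6
row 2: denom=10−3·1/4=37/4; d'=(34−3·-7/6)/(37/4)=150/37
row 3: denom=6−2·8/37=206/37; d'=(-30−2·150/37)/(206/37)=-705/103
row 4: denom=4−1·37/206=787/206; d'=(6−1·-705/103)/(787/206)=2646/787
back: M4=2646/787
back: M3=-705/103−37/206·2646/787=-5862/787
back: M2=150/37−8/37·-5862/787=4458/787
back: M1=-7/6−1/4·4458/787=-6098/2361
M: M0=0, M1=-6098/2361, M2=4458/787, M3=-5862/787, M4=2646/787, M5=0
seg 0: a=4, c=M0/2=0, d=(M1−M0)/(6·3)=-3049/21249, b=Δ0−h0·(2M0+M1)/6=754/787
seg 1: a=3, c=M1/2=-3049/2361, d=(M2−M1)/(6·3)=9736/21249, b=Δ1−h1·(2M1+M2)/6=-2295/787
seg 2: a=-5, c=M2/2=2229/787, d=(M3−M2)/(6·2)=-860/787, b=Δ2−h2·(2M2+M3)/6=1343/787
seg 3: a=1, c=M3/2=-2931/787, d=(M4−M3)/(6·1)=1418/787, b=Δ3−h3·(2M3+M4)/6=-61/787
seg 4: a=-1, c=M4/2=1323/787, d=(M5−M4)/(6·1)=-441/787, b=Δ4−h4·(2M4+M5)/6=-1669/787
t_q=21/4 → seg 1, τ=9/4; S=3+-2295/787·τ+-3049/2361·τ²+9736/21249·τ³=-61449/12592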